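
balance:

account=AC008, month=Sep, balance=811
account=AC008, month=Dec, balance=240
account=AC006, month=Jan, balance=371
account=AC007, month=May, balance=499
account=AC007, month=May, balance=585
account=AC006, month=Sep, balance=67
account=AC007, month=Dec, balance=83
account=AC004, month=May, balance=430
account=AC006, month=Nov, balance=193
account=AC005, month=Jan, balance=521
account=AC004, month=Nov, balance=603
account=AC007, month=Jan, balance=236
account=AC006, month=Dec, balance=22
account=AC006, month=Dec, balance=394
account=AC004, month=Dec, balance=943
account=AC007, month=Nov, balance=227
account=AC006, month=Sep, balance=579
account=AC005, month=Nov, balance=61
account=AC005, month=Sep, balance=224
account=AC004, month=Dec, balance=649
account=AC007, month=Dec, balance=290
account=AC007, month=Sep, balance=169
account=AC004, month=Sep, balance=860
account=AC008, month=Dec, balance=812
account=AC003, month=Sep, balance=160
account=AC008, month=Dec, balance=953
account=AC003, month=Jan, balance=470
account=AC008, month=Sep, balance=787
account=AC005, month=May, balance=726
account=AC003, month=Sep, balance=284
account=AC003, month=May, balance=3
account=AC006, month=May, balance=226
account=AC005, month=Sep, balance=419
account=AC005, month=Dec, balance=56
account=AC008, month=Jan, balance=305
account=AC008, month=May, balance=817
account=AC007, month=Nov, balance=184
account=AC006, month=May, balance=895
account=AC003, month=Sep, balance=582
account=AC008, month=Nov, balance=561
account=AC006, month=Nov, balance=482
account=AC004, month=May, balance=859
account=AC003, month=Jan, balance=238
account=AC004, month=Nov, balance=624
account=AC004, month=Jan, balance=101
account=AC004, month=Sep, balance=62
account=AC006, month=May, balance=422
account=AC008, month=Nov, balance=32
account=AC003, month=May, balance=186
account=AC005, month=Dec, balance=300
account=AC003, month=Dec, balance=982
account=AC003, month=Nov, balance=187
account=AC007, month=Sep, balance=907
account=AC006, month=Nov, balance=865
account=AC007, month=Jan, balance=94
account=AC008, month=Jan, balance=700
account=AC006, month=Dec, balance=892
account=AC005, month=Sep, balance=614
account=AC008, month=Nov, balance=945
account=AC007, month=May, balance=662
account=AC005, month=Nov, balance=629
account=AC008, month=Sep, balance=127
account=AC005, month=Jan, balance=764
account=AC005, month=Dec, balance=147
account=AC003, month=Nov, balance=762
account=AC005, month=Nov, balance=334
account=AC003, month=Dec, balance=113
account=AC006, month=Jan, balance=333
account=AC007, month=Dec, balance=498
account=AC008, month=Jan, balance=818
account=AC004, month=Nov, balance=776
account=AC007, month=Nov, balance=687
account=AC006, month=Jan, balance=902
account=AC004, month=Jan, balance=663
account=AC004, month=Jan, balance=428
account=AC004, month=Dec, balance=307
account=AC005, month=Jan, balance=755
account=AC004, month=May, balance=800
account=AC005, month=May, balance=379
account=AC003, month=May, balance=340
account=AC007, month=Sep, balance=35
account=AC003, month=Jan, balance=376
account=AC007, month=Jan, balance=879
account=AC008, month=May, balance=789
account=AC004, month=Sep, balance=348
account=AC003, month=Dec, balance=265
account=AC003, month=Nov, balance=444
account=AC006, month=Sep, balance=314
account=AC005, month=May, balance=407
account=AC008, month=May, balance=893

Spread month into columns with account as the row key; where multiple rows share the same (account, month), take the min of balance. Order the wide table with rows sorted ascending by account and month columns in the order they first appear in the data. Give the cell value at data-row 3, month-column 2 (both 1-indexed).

With rows sorted ascending by account, row 3 is account=AC005. month columns in first-appearance order: Sep, Dec, Jan, May, Nov; column 2 is Dec.
Long rows with account=AC005, month=Dec: min(56, 300, 147) = 56.

56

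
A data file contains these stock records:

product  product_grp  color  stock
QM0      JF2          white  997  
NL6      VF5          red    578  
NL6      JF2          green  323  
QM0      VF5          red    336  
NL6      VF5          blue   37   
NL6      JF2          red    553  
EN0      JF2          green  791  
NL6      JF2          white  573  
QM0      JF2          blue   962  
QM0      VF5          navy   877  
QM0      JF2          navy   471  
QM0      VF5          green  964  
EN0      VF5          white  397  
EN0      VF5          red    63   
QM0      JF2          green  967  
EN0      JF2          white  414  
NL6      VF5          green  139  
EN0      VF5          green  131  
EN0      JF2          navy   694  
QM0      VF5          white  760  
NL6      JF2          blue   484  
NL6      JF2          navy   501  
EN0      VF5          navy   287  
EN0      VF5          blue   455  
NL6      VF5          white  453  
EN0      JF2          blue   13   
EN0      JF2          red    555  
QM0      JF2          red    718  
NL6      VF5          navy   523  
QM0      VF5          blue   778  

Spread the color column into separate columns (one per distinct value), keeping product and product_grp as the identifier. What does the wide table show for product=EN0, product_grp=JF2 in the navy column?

Wide layout: rows indexed by product and product_grp, columns are the 5 distinct color values (white, red, green, blue, navy).
Cell (product=EN0, product_grp=JF2, color=navy) draws from the long row where product=EN0, product_grp=JF2 and color=navy, which has stock=694.

694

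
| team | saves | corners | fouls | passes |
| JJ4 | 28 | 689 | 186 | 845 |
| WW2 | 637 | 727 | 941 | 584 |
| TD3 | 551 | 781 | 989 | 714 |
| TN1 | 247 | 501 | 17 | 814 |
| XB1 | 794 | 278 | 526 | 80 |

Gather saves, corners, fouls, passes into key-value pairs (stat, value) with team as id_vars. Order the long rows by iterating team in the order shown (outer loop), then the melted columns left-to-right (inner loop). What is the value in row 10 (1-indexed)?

781

20 rows total (5 × 4). Row 10: index ⌊(10-1)/4⌋ = 2 into team → TD3; (10-1) mod 4 = 1 into the melted columns → corners.
So row 10 is (TD3, corners, 781); value = 781.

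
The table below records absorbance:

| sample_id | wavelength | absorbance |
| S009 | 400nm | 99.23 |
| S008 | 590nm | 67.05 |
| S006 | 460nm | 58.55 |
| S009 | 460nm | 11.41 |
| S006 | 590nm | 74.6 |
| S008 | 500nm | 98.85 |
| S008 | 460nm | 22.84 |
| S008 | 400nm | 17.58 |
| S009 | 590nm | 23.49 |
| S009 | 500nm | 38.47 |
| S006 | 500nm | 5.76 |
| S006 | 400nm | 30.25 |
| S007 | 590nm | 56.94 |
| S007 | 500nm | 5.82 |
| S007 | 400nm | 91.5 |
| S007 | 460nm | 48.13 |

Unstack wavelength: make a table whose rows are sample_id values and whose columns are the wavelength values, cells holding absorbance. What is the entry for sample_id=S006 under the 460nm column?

Wide layout: rows indexed by sample_id, columns are the 4 distinct wavelength values (400nm, 590nm, 460nm, 500nm).
Cell (sample_id=S006, wavelength=460nm) draws from the long row where sample_id=S006 and wavelength=460nm, which has absorbance=58.55.

58.55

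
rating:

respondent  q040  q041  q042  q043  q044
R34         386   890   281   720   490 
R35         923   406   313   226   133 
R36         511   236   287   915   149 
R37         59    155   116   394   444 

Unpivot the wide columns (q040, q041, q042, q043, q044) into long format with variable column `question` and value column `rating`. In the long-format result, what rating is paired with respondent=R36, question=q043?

Unpivoting turns each (respondent, wide-column) pair into one long row.
The wide cell at row R36, column q043 holds 915, so the long row (R36, q043) has rating=915.

915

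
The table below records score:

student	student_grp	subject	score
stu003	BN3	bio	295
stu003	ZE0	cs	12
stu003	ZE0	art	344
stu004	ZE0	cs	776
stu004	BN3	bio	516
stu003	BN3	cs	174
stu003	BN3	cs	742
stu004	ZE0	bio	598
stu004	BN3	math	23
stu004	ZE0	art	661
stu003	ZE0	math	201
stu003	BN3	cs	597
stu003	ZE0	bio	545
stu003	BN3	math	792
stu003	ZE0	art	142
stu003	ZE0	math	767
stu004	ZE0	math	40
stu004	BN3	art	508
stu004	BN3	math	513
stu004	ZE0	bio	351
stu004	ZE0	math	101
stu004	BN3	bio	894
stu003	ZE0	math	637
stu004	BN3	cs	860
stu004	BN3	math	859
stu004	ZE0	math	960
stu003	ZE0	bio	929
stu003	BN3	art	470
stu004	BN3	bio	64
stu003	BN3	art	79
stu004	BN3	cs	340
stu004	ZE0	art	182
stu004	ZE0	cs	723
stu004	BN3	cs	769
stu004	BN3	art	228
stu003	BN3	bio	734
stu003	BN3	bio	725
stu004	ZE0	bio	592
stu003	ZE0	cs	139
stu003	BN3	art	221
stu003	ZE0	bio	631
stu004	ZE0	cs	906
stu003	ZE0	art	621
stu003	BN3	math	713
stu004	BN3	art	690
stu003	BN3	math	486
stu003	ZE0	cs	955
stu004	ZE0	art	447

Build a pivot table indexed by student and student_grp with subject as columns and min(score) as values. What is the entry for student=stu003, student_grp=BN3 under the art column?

79

Rows with student=stu003, student_grp=BN3 and subject=art: score values are 470, 79, 221.
min(470, 79, 221) = 79.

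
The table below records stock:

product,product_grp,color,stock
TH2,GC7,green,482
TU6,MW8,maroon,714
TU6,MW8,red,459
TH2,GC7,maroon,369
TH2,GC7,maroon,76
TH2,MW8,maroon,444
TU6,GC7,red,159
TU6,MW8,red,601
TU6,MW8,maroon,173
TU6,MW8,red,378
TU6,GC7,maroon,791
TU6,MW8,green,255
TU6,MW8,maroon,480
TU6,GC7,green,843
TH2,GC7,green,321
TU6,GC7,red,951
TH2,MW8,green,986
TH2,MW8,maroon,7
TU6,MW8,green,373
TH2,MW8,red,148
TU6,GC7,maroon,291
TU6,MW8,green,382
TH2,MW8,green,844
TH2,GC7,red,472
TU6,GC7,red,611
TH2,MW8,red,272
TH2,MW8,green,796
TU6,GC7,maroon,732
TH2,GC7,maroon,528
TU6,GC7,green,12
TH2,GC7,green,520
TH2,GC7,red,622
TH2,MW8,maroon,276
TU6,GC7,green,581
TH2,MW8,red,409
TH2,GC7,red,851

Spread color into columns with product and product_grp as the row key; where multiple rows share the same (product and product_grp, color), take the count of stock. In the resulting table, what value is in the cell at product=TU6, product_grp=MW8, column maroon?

Rows with product=TU6, product_grp=MW8 and color=maroon: stock values are 714, 173, 480.
3 rows match — count = 3.

3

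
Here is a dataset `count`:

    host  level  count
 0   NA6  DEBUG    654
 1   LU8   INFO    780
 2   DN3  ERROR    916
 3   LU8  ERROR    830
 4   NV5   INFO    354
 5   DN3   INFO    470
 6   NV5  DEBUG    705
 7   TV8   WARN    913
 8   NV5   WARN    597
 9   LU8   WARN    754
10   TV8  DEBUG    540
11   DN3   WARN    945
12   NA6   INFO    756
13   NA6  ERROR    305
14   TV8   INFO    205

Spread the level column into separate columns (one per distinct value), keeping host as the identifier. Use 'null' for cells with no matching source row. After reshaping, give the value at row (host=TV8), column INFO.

The long row with host=TV8, level=INFO has count=205.

205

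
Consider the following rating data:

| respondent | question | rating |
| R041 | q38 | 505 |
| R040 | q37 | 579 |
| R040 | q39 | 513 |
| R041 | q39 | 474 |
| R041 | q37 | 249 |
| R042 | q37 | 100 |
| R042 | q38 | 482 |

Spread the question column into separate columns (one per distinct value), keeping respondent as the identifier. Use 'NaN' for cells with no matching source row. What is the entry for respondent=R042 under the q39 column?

No long-format row has respondent=R042 and question=q39, so the cell is NaN.

NaN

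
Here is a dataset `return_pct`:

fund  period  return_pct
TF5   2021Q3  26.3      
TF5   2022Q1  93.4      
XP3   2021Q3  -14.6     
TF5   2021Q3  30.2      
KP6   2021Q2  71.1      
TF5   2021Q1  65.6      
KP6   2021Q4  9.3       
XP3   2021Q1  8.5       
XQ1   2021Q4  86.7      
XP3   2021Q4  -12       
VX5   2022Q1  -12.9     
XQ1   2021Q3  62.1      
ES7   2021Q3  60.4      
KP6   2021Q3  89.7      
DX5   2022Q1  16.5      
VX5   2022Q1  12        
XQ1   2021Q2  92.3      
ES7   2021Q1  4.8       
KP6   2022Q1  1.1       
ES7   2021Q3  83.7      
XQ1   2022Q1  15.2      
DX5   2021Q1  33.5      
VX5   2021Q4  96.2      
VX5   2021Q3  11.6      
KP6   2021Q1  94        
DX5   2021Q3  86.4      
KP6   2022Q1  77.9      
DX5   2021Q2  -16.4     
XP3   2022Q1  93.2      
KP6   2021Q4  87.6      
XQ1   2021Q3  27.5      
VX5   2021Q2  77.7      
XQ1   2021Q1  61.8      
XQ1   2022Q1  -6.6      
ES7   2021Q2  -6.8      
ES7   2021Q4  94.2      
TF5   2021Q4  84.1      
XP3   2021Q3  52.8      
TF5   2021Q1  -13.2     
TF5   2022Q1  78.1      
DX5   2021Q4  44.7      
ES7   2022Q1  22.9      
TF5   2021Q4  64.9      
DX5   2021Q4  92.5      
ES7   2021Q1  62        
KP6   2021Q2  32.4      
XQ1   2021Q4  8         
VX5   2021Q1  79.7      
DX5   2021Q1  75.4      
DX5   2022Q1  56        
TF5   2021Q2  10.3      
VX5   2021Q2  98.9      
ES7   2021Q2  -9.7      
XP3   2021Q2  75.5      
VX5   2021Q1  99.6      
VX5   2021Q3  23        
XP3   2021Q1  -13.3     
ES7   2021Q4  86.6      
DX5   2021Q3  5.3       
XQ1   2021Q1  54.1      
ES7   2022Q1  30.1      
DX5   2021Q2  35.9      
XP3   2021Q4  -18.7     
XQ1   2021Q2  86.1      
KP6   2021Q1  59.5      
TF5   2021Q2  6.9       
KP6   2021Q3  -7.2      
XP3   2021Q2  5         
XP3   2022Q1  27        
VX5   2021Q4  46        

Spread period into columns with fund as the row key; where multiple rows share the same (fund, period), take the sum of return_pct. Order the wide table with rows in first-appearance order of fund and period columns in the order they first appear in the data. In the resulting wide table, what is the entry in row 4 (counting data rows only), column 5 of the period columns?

94.7

With rows in first-appearance order of fund, row 4 is fund=XQ1. period columns in first-appearance order: 2021Q3, 2022Q1, 2021Q2, 2021Q1, 2021Q4; column 5 is 2021Q4.
Long rows with fund=XQ1, period=2021Q4: 86.7 + 8 = 94.7.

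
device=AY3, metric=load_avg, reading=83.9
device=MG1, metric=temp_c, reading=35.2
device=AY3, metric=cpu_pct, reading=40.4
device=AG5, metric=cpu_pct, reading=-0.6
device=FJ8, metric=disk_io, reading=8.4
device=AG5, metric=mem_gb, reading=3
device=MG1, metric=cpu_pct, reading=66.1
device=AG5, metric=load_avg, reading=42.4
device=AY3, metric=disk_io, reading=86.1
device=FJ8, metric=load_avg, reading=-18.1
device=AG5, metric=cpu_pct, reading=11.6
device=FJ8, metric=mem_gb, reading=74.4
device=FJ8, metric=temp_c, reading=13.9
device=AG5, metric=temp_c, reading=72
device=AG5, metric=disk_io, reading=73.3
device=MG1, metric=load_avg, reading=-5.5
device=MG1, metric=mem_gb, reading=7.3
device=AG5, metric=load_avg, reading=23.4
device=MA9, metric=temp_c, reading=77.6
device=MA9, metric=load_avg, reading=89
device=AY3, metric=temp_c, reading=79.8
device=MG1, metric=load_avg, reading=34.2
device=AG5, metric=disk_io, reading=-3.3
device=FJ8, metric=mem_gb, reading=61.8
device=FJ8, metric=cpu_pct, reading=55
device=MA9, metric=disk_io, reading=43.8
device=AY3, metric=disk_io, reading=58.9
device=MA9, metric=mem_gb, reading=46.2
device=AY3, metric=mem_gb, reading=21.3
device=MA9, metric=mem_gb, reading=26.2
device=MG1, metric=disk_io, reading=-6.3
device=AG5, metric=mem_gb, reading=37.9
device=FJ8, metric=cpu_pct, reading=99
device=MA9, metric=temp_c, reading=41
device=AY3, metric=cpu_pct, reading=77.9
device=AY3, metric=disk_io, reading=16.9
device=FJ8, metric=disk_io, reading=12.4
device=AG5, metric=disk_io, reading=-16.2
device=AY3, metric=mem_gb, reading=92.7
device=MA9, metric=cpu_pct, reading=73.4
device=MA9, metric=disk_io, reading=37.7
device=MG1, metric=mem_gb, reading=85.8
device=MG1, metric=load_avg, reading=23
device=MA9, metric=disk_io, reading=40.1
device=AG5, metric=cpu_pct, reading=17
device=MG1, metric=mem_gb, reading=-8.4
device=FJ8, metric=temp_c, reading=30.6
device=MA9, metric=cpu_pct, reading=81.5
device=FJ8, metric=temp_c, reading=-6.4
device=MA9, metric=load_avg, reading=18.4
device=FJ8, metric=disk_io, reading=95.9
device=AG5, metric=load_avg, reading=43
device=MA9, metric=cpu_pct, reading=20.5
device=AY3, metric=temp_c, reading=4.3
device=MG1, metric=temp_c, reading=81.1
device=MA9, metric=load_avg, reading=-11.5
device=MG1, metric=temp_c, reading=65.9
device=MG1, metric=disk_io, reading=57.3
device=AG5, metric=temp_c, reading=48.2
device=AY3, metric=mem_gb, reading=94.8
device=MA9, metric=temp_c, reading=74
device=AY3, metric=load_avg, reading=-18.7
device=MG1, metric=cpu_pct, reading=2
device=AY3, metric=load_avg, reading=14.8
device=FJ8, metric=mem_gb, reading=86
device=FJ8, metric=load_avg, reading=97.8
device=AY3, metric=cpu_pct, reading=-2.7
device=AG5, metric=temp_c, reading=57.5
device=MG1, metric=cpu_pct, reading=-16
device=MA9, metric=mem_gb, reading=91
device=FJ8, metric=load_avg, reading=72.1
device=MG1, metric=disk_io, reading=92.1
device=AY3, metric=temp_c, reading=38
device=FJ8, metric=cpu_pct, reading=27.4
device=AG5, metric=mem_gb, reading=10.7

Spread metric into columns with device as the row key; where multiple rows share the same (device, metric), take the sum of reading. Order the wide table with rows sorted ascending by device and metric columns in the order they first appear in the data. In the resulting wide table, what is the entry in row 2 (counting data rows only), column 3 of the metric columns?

With rows sorted ascending by device, row 2 is device=AY3. metric columns in first-appearance order: load_avg, temp_c, cpu_pct, disk_io, mem_gb; column 3 is cpu_pct.
Long rows with device=AY3, metric=cpu_pct: 40.4 + 77.9 + -2.7 = 115.6.

115.6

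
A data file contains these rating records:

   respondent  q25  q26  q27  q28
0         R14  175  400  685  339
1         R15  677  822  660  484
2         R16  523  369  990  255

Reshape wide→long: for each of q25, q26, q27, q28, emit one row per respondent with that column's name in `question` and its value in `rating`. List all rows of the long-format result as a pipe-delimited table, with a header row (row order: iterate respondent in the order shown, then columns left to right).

Each (respondent, column) pair becomes one row: 3 × 4 = 12 rows.
For example, (R14, q25) → rating=175.

| respondent | question | rating |
| R14 | q25 | 175 |
| R14 | q26 | 400 |
| R14 | q27 | 685 |
| R14 | q28 | 339 |
| R15 | q25 | 677 |
| R15 | q26 | 822 |
| R15 | q27 | 660 |
| R15 | q28 | 484 |
| R16 | q25 | 523 |
| R16 | q26 | 369 |
| R16 | q27 | 990 |
| R16 | q28 | 255 |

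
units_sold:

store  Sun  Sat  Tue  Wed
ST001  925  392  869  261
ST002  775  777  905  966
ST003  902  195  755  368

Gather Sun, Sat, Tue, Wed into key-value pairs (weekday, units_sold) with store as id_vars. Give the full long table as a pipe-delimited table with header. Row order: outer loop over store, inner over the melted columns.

| store | weekday | units_sold |
| ST001 | Sun | 925 |
| ST001 | Sat | 392 |
| ST001 | Tue | 869 |
| ST001 | Wed | 261 |
| ST002 | Sun | 775 |
| ST002 | Sat | 777 |
| ST002 | Tue | 905 |
| ST002 | Wed | 966 |
| ST003 | Sun | 902 |
| ST003 | Sat | 195 |
| ST003 | Tue | 755 |
| ST003 | Wed | 368 |

Each (store, column) pair becomes one row: 3 × 4 = 12 rows.
For example, (ST001, Sun) → units_sold=925.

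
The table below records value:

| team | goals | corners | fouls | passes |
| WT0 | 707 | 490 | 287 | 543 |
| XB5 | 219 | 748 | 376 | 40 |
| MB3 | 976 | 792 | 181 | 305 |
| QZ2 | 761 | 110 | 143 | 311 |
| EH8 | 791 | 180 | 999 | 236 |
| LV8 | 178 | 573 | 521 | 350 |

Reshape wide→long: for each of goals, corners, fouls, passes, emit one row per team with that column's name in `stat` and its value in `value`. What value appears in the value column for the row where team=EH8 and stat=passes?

Unpivoting turns each (team, wide-column) pair into one long row.
The wide cell at row EH8, column passes holds 236, so the long row (EH8, passes) has value=236.

236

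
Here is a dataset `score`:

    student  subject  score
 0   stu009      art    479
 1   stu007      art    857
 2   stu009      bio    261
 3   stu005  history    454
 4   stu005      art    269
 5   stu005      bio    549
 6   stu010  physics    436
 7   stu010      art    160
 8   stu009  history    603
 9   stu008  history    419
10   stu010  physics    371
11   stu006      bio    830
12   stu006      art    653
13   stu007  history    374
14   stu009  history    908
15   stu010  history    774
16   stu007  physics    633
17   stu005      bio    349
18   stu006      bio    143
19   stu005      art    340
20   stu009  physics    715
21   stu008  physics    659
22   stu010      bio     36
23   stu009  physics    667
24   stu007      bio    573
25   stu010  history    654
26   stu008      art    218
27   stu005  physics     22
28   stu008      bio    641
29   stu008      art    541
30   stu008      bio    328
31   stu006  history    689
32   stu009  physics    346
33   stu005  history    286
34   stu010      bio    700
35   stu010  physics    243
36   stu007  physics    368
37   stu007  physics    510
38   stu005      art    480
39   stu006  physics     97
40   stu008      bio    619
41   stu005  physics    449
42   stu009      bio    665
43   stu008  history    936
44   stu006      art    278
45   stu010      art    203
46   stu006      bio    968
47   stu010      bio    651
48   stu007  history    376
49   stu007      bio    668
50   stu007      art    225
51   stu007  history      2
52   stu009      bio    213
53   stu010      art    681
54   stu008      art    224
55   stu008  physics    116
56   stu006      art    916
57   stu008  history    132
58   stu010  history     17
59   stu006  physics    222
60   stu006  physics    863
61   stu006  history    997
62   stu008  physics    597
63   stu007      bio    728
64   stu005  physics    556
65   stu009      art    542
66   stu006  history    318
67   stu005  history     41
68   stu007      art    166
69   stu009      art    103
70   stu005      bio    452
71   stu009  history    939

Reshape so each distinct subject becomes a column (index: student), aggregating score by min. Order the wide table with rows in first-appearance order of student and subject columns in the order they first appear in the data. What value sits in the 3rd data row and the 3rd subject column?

With rows in first-appearance order of student, row 3 is student=stu005. subject columns in first-appearance order: art, bio, history, physics; column 3 is history.
Long rows with student=stu005, subject=history: min(454, 286, 41) = 41.

41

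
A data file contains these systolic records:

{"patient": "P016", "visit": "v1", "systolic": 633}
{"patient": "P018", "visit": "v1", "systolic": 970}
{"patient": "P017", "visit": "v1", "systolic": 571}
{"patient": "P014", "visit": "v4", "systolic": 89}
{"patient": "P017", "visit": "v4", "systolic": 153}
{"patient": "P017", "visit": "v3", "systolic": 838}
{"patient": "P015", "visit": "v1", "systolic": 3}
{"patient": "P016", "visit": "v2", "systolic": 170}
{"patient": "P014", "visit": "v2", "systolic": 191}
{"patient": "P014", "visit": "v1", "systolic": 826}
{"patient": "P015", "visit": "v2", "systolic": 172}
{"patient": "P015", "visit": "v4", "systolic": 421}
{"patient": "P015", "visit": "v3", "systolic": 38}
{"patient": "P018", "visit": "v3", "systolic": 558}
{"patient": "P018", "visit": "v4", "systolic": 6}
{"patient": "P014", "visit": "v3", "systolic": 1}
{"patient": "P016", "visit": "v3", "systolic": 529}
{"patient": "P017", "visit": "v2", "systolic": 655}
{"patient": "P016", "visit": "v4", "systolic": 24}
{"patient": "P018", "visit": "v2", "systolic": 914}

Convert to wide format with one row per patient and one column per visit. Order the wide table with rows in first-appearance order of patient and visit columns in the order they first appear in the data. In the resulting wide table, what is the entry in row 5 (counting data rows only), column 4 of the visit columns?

172

With rows in first-appearance order of patient, row 5 is patient=P015. visit columns in first-appearance order: v1, v4, v3, v2; column 4 is v2.
Long rows with patient=P015, visit=v2: systolic = 172.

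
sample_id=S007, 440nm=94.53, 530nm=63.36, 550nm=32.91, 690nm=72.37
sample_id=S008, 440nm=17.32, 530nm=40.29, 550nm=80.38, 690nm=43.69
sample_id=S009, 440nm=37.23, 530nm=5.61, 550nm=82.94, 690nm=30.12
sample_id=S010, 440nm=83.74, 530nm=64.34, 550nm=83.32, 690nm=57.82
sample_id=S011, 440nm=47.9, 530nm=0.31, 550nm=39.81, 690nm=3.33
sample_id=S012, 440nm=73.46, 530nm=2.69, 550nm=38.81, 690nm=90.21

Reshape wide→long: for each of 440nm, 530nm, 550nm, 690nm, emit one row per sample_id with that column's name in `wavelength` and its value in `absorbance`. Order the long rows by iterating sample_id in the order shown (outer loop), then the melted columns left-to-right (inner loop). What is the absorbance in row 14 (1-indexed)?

64.34

24 rows total (6 × 4). Row 14: index ⌊(14-1)/4⌋ = 3 into sample_id → S010; (14-1) mod 4 = 1 into the melted columns → 530nm.
So row 14 is (S010, 530nm, 64.34); absorbance = 64.34.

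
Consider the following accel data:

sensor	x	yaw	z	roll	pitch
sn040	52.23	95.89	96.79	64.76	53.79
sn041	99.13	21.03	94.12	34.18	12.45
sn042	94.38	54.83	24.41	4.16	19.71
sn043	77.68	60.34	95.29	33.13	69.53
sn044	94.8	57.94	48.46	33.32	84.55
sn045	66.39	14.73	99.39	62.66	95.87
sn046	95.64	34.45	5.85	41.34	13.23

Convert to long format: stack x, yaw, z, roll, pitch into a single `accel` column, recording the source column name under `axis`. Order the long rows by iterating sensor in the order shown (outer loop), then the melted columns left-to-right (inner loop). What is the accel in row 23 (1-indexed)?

48.46

35 rows total (7 × 5). Row 23: index ⌊(23-1)/5⌋ = 4 into sensor → sn044; (23-1) mod 5 = 2 into the melted columns → z.
So row 23 is (sn044, z, 48.46); accel = 48.46.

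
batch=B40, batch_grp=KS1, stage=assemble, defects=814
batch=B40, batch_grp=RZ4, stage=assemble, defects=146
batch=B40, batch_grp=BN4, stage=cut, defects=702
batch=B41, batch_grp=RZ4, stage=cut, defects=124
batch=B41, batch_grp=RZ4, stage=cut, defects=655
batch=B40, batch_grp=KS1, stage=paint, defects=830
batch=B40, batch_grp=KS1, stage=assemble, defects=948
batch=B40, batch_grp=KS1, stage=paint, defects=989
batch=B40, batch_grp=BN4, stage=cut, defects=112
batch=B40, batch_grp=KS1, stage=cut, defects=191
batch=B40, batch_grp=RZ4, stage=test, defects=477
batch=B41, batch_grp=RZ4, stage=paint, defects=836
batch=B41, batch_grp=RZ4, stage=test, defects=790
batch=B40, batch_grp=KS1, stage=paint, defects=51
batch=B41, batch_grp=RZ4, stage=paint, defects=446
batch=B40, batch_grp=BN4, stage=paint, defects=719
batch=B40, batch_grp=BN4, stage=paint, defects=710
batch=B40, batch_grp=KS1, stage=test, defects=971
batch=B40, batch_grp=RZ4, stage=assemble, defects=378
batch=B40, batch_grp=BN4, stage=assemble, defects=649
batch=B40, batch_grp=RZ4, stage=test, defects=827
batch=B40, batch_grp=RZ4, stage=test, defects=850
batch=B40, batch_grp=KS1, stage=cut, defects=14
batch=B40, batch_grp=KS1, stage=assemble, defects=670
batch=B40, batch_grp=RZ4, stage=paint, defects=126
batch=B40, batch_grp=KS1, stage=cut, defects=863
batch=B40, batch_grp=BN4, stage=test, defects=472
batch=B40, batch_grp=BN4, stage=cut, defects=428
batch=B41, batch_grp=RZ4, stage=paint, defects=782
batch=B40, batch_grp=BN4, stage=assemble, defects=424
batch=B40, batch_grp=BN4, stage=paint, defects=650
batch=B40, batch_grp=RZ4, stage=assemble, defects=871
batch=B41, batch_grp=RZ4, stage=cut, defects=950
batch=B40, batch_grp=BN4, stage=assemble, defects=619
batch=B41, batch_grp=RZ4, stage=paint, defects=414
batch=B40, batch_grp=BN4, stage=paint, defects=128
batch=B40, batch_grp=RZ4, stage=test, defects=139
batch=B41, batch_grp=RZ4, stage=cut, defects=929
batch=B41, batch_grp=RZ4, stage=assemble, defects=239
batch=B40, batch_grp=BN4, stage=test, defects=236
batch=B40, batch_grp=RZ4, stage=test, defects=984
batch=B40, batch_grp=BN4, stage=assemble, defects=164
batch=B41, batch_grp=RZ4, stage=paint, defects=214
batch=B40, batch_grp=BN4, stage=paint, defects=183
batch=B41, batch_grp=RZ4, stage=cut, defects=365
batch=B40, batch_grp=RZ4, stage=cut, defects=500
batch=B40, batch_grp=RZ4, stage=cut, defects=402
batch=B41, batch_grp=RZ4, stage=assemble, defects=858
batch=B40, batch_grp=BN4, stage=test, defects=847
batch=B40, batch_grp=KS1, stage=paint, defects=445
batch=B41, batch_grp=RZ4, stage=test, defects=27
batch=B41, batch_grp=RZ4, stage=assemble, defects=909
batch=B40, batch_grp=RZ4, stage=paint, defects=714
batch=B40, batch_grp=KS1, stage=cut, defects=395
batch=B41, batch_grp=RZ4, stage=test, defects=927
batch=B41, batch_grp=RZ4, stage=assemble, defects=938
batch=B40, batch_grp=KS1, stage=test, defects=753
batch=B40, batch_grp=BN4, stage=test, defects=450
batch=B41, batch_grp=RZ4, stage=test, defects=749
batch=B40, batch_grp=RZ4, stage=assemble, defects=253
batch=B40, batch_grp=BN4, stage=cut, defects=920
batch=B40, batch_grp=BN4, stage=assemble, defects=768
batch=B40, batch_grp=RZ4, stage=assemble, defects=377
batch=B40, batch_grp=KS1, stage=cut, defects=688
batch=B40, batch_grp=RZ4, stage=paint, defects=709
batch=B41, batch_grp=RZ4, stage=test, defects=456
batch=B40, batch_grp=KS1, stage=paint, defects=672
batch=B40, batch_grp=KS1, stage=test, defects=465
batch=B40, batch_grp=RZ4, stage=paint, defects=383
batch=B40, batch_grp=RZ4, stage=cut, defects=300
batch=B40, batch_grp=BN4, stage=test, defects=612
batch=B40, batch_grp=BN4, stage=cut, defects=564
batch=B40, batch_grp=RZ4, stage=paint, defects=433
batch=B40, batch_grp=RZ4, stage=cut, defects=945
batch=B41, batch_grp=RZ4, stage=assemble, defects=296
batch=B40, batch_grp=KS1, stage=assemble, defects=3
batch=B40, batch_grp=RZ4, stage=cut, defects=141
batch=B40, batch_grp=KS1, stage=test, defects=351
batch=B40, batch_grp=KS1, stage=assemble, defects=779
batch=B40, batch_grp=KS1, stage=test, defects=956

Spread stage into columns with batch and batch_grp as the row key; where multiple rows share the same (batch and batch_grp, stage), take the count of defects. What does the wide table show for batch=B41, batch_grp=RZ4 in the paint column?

Rows with batch=B41, batch_grp=RZ4 and stage=paint: defects values are 836, 446, 782, 414, 214.
5 rows match — count = 5.

5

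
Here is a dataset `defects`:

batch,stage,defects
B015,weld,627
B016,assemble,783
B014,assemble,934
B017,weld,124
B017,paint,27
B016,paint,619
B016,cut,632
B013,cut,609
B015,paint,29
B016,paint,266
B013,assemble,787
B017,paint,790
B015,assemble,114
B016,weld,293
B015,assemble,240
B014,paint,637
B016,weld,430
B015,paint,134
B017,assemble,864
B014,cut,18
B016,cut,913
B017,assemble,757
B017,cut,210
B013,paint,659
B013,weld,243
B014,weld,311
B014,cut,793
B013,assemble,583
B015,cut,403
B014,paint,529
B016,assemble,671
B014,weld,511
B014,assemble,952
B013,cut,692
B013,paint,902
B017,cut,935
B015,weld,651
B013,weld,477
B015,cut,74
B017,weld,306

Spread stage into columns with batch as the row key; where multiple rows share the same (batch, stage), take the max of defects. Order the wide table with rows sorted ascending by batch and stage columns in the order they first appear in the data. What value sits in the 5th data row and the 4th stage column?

935

With rows sorted ascending by batch, row 5 is batch=B017. stage columns in first-appearance order: weld, assemble, paint, cut; column 4 is cut.
Long rows with batch=B017, stage=cut: max(210, 935) = 935.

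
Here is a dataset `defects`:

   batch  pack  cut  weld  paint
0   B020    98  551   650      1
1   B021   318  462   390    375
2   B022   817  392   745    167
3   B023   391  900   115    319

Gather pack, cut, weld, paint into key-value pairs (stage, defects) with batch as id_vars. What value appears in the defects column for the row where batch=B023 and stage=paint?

319

Unpivoting turns each (batch, wide-column) pair into one long row.
The wide cell at row B023, column paint holds 319, so the long row (B023, paint) has defects=319.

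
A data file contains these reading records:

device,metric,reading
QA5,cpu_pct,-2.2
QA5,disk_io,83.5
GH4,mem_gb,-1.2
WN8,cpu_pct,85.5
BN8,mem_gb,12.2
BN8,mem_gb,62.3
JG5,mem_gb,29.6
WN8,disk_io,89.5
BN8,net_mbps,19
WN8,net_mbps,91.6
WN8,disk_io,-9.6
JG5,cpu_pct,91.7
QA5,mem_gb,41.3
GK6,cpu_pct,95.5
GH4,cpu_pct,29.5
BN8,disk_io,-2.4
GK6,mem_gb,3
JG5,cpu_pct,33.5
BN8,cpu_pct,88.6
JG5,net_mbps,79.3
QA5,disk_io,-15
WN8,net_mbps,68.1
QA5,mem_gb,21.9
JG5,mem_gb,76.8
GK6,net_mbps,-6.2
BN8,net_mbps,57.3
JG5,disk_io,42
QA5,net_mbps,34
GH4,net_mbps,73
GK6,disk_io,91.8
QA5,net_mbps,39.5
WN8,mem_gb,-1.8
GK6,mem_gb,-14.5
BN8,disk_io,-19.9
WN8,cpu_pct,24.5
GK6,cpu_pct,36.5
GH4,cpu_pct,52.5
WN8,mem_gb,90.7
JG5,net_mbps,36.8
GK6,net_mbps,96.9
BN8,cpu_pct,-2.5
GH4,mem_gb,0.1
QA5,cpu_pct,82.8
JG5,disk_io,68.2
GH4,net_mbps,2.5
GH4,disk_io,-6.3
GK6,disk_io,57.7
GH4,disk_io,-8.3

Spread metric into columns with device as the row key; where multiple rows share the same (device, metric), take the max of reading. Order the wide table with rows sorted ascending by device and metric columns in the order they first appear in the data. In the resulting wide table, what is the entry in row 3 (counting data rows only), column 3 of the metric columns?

With rows sorted ascending by device, row 3 is device=GK6. metric columns in first-appearance order: cpu_pct, disk_io, mem_gb, net_mbps; column 3 is mem_gb.
Long rows with device=GK6, metric=mem_gb: max(3, -14.5) = 3.

3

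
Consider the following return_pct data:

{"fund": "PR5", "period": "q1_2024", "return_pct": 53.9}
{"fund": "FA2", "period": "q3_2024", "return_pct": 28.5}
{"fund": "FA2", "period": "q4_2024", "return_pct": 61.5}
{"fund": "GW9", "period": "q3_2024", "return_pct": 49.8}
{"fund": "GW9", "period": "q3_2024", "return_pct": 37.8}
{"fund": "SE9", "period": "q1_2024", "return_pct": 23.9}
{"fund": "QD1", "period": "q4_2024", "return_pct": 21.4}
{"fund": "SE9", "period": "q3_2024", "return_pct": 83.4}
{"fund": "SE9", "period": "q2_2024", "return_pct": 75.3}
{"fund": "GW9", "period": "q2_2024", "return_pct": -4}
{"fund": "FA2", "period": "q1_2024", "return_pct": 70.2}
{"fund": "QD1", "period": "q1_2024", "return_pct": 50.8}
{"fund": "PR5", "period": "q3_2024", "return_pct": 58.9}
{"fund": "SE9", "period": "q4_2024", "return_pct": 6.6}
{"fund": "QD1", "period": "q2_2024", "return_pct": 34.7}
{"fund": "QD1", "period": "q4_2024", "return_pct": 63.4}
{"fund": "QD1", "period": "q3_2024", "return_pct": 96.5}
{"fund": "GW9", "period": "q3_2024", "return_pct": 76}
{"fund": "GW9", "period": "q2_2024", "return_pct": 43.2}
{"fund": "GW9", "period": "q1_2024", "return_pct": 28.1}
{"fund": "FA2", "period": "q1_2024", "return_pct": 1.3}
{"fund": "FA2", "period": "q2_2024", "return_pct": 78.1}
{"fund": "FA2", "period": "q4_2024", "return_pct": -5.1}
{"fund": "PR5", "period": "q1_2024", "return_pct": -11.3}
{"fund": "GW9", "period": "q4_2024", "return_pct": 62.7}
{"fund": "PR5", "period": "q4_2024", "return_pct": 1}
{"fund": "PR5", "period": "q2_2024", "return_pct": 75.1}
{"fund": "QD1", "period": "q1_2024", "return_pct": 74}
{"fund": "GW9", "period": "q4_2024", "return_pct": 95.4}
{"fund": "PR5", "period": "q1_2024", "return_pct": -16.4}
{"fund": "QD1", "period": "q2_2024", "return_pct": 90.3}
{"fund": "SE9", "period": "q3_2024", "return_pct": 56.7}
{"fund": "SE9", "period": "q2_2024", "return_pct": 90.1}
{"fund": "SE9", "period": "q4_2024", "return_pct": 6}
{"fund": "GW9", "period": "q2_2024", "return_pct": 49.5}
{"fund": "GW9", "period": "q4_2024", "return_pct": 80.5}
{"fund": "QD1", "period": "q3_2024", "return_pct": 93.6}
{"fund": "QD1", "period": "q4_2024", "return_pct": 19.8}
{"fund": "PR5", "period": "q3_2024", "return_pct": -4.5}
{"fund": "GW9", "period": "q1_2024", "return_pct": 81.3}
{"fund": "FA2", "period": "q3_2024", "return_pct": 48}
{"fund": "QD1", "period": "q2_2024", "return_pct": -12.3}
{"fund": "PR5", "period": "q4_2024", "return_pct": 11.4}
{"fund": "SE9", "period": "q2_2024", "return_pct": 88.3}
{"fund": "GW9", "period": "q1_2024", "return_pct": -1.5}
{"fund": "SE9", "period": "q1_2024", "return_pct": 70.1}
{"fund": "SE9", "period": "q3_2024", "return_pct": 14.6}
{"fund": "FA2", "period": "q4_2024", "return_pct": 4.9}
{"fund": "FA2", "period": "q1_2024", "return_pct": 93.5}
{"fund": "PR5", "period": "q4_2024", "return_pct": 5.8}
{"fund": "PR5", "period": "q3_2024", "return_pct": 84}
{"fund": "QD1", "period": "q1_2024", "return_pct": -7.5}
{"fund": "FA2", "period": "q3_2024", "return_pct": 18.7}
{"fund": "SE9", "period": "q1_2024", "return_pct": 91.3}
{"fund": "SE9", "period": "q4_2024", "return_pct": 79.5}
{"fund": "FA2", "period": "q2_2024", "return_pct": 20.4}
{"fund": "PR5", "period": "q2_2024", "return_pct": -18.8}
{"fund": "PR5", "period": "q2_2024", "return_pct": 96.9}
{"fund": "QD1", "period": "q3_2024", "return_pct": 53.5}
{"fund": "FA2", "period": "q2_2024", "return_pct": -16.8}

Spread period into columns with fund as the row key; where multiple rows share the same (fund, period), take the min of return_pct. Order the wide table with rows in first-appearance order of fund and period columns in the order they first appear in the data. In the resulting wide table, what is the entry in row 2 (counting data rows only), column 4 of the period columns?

With rows in first-appearance order of fund, row 2 is fund=FA2. period columns in first-appearance order: q1_2024, q3_2024, q4_2024, q2_2024; column 4 is q2_2024.
Long rows with fund=FA2, period=q2_2024: min(78.1, 20.4, -16.8) = -16.8.

-16.8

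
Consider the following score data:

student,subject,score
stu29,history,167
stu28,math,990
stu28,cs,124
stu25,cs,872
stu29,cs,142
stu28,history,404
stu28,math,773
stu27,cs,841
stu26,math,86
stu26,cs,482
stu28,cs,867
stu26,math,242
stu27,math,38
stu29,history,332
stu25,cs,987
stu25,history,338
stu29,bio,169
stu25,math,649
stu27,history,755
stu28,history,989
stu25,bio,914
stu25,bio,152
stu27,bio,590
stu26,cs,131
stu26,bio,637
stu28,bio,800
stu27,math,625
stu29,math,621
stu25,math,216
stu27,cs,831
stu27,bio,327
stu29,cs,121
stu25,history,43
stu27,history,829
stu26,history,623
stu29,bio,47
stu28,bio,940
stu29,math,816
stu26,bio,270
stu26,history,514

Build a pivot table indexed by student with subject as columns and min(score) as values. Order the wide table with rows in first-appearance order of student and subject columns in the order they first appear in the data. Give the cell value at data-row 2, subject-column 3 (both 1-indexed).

With rows in first-appearance order of student, row 2 is student=stu28. subject columns in first-appearance order: history, math, cs, bio; column 3 is cs.
Long rows with student=stu28, subject=cs: min(124, 867) = 124.

124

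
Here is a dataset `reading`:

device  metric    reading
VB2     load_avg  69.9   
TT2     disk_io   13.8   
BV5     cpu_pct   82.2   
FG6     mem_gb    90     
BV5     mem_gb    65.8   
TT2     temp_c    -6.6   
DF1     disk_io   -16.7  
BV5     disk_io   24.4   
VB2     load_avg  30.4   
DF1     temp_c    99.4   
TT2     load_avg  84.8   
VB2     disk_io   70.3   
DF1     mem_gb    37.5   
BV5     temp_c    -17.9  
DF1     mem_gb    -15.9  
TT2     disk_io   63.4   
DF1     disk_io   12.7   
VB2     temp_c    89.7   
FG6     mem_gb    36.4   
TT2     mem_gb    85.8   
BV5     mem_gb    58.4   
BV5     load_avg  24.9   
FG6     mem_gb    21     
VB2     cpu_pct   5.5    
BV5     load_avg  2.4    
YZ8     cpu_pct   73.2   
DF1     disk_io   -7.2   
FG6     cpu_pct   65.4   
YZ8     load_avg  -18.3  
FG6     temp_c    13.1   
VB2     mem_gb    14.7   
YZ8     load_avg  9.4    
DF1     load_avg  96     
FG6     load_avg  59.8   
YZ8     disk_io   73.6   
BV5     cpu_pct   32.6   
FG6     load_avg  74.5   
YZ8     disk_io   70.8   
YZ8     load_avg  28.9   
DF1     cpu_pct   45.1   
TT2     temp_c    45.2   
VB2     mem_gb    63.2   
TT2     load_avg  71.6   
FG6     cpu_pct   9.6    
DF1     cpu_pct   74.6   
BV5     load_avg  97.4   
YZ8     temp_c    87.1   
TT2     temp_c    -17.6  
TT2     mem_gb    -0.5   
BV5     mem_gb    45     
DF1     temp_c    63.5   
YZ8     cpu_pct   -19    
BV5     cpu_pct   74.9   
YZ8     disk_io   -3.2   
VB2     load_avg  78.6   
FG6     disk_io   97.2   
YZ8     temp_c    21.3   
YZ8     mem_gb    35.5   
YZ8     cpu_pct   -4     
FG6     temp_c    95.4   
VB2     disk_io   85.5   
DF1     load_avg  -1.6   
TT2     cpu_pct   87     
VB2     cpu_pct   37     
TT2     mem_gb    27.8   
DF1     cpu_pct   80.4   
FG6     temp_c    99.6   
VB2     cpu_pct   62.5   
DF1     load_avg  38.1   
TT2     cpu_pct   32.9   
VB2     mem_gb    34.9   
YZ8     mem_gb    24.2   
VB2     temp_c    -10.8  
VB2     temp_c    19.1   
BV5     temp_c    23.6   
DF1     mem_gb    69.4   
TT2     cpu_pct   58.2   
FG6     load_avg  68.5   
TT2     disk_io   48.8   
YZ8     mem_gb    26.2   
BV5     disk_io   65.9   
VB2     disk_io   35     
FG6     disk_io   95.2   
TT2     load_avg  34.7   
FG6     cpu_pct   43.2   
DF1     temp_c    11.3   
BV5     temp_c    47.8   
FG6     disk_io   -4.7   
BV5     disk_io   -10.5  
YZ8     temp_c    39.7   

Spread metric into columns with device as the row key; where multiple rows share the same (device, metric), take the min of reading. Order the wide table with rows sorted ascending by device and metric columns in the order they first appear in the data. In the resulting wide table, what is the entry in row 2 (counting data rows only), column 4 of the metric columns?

-15.9

With rows sorted ascending by device, row 2 is device=DF1. metric columns in first-appearance order: load_avg, disk_io, cpu_pct, mem_gb, temp_c; column 4 is mem_gb.
Long rows with device=DF1, metric=mem_gb: min(37.5, -15.9, 69.4) = -15.9.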